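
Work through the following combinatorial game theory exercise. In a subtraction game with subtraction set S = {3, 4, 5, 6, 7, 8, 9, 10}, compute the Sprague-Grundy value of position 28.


The subtraction set is S = {3, 4, 5, 6, 7, 8, 9, 10}.
G(k) = mex{ G(k - s) : s in S, s <= k }. We compute iteratively: G(0) = 0.
G(1) = mex({}) = 0
G(2) = mex({}) = 0
G(3) = mex({0}) = 1
G(4) = mex({0}) = 1
G(5) = mex({0}) = 1
G(6) = mex({0, 1}) = 2
G(7) = mex({0, 1}) = 2
G(8) = mex({0, 1}) = 2
G(9) = mex({0, 1, 2}) = 3
G(10) = mex({0, 1, 2}) = 3
G(11) = mex({0, 1, 2}) = 3
G(12) = mex({0, 1, 2, 3}) = 4
G(13) = mex({1, 2, 3}) = 0
G(14) = mex({1, 2, 3}) = 0
G(15) = mex({1, 2, 3, 4}) = 0
G(16) = mex({0, 2, 3, 4}) = 1
G(17) = mex({0, 2, 3, 4}) = 1
G(18) = mex({0, 2, 3, 4}) = 1
G(19) = mex({0, 1, 3, 4}) = 2
G(20) = mex({0, 1, 3, 4}) = 2
G(21) = mex({0, 1, 3, 4}) = 2
G(22) = mex({0, 1, 2, 4}) = 3
Observe that G(13)..G(22) = 0, 0, 0, 1, 1, 1, 2, 2, 2, 3 repeats G(0)..G(9) = 0, 0, 0, 1, 1, 1, 2, 2, 2, 3.
For k >= max(S) = 10, G(k) is determined by the previous 10 values G(k-10)..G(k-1); a window of 10 consecutive values has recurred shifted by 13, so by induction G(k + 13) = G(k) for all k >= 0: the sequence is periodic from the start with period 13.
One period: G(0..12) = 0, 0, 0, 1, 1, 1, 2, 2, 2, 3, 3, 3, 4.
28 mod 13 = 2, so G(28) = G(2) = 0.

0


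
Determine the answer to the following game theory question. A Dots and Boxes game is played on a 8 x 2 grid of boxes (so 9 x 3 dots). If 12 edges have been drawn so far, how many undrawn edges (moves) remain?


Grid: 8 x 2 boxes, i.e. 9 rows and 3 columns of dots.
Horizontal edges: (rows + 1) * cols = 9 * 2 = 18
Vertical edges: rows * (cols + 1) = 8 * 3 = 24
Total edges: 18 + 24 = 42
Edges drawn: 12
Remaining: 42 - 12 = 30

30


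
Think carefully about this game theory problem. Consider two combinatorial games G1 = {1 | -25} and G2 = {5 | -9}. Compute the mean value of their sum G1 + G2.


G1 = {1 | -25}, G2 = {5 | -9}
Each is a switch {a | b} with numbers a > b; its mean value is (a + b)/2, and mean value is additive over game sums: m(G1 + G2) = m(G1) + m(G2).
Mean of G1 = (1 + (-25))/2 = -24/2 = -12
Mean of G2 = (5 + (-9))/2 = -4/2 = -2
Mean of G1 + G2 = -12 + -2 = -14

-14


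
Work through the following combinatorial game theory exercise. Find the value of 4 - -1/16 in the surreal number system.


x = 4, y = -1/16
Converting to common denominator: 16
x = 64/16, y = -1/16
x - y = 4 - -1/16 = 65/16

65/16


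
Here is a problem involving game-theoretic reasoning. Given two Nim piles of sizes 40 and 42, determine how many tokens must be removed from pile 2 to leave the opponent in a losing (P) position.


Piles: 40 and 42
Current XOR: 40 XOR 42 = 2 (non-zero, so this is an N-position).
To make the XOR zero, we need to find a move that balances the piles.
For pile 2 (size 42): target = 42 XOR 2 = 40
We reduce pile 2 from 42 to 40.
Tokens removed: 42 - 40 = 2
Verification: 40 XOR 40 = 0

2


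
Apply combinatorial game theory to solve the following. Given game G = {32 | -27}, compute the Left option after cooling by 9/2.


Original game: {32 | -27} (a switch {a | b} with a > b).
Cooling by t (for t below the temperature (a - b)/2 = 59/2) taxes each move by t: {a | b} cooled by t is {a - t | b + t}.
Cooling amount: t = 9/2
Cooled Left option: 32 - 9/2 = 55/2
Cooled Right option: -27 + 9/2 = -45/2
Cooled game: {55/2 | -45/2}
Left option = 55/2

55/2


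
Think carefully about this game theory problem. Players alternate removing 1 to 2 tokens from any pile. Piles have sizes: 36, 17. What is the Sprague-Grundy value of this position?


Subtraction set: {1, 2}
For this subtraction set, G(n) = n mod 3 (period = max + 1 = 3).
Pile 1 (size 36): G(36) = 36 mod 3 = 0
Pile 2 (size 17): G(17) = 17 mod 3 = 2
Total Grundy value = XOR of all: 0 XOR 2 = 2

2


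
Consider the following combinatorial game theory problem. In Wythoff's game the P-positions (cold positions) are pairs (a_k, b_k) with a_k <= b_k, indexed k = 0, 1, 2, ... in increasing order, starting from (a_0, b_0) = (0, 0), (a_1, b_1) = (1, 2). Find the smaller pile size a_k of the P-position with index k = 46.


By Wythoff's theorem, a_k = floor(k * phi) and b_k = floor(k * phi^2) = a_k + k, where phi = (1 + sqrt(5))/2 is the golden ratio.
phi = (1 + sqrt(5))/2 = 1.618034
k = 46
k * phi = 46 * 1.618034 = 74.429563
a_46 = floor(k * phi) = 74

74


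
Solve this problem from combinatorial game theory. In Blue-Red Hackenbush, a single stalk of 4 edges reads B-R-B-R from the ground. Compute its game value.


Edges (from ground): B-R-B-R
By Berlekamp's sign-expansion rule, a Blue-Red Hackenbush stalk has the value of the surreal number whose sign sequence is the edge sequence with B -> + and R -> -.
Sign sequence: +-+-
Trace the sign expansion in the surreal number tree, starting from 0:
Edge 1: B (sign +) -> bounds (0, +inf), value = 1
Edge 2: R (sign -) -> bounds (0, 1), value = 1/2
Edge 3: B (sign +) -> bounds (1/2, 1), value = 3/4
Edge 4: R (sign -) -> bounds (1/2, 3/4), value = 5/8
Game value = 5/8

5/8


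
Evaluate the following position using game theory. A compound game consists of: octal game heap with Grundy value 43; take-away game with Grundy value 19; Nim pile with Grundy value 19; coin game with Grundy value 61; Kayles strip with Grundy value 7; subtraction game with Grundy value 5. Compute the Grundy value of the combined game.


By the Sprague-Grundy theorem, the Grundy value of a sum of games is the XOR of individual Grundy values.
octal game heap: Grundy value = 43. Running XOR: 0 XOR 43 = 43
take-away game: Grundy value = 19. Running XOR: 43 XOR 19 = 56
Nim pile: Grundy value = 19. Running XOR: 56 XOR 19 = 43
coin game: Grundy value = 61. Running XOR: 43 XOR 61 = 22
Kayles strip: Grundy value = 7. Running XOR: 22 XOR 7 = 17
subtraction game: Grundy value = 5. Running XOR: 17 XOR 5 = 20
The combined Grundy value is 20.

20


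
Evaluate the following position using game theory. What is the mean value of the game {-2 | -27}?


Game = {-2 | -27}, a switch {a | b} with numbers a > b.
Its thermograph has left wall a - t and right wall b + t, which meet at t = (a - b)/2, where both equal (a + b)/2. So the mast (mean value) is at (a + b)/2.
Mean = (-2 + (-27))/2 = -29/2 = -29/2

-29/2


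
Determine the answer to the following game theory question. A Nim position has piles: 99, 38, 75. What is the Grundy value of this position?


We need the XOR (exclusive or) of all pile sizes.
After XOR-ing pile 1 (size 99): 0 XOR 99 = 99
After XOR-ing pile 2 (size 38): 99 XOR 38 = 69
After XOR-ing pile 3 (size 75): 69 XOR 75 = 14
The Nim-value of this position is 14.

14


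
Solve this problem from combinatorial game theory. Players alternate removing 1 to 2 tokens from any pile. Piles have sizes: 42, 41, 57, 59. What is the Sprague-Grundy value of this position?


Subtraction set: {1, 2}
For this subtraction set, G(n) = n mod 3 (period = max + 1 = 3).
Pile 1 (size 42): G(42) = 42 mod 3 = 0
Pile 2 (size 41): G(41) = 41 mod 3 = 2
Pile 3 (size 57): G(57) = 57 mod 3 = 0
Pile 4 (size 59): G(59) = 59 mod 3 = 2
Total Grundy value = XOR of all: 0 XOR 2 XOR 0 XOR 2 = 0

0


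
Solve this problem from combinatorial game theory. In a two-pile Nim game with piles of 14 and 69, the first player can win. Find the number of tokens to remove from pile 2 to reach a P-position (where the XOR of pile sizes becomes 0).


Piles: 14 and 69
Current XOR: 14 XOR 69 = 75 (non-zero, so this is an N-position).
To make the XOR zero, we need to find a move that balances the piles.
For pile 2 (size 69): target = 69 XOR 75 = 14
We reduce pile 2 from 69 to 14.
Tokens removed: 69 - 14 = 55
Verification: 14 XOR 14 = 0

55


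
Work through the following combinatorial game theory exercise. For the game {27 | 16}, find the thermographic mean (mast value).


Game = {27 | 16}, a switch {a | b} with numbers a > b.
Its thermograph has left wall a - t and right wall b + t, which meet at t = (a - b)/2, where both equal (a + b)/2. So the mast (mean value) is at (a + b)/2.
Mean = (27 + (16))/2 = 43/2 = 43/2

43/2


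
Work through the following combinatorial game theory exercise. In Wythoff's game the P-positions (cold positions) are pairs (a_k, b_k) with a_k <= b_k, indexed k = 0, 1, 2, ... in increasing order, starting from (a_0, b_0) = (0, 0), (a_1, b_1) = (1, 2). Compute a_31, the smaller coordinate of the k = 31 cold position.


By Wythoff's theorem, a_k = floor(k * phi) and b_k = floor(k * phi^2) = a_k + k, where phi = (1 + sqrt(5))/2 is the golden ratio.
phi = (1 + sqrt(5))/2 = 1.618034
k = 31
k * phi = 31 * 1.618034 = 50.159054
a_31 = floor(k * phi) = 50

50


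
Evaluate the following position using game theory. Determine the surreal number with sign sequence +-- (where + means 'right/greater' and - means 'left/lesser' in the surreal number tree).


Sign expansion: +--
Rule: track bounds (lo, hi), initially (-inf, +inf). On '+', the current value becomes lo and we move to the simplest number in (value, hi): value + 1 if hi = +inf, otherwise the midpoint (value + hi)/2. On '-', the current value becomes hi and we move to value - 1 if lo = -inf, otherwise the midpoint (lo + value)/2.
Start at 0.
Step 1: sign = +, move right. Bounds: (0, +inf). Value = 1
Step 2: sign = -, move left. Bounds: (0, 1). Value = 1/2
Step 3: sign = -, move left. Bounds: (0, 1/2). Value = 1/4
The surreal number with sign expansion +-- is 1/4.

1/4


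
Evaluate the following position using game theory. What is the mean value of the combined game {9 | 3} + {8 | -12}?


G1 = {9 | 3}, G2 = {8 | -12}
Each is a switch {a | b} with numbers a > b; its mean value is (a + b)/2, and mean value is additive over game sums: m(G1 + G2) = m(G1) + m(G2).
Mean of G1 = (9 + (3))/2 = 12/2 = 6
Mean of G2 = (8 + (-12))/2 = -4/2 = -2
Mean of G1 + G2 = 6 + -2 = 4

4


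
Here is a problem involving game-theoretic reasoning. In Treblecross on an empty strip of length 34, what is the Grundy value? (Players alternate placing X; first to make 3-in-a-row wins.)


Treblecross: place X on empty cells; 3-in-a-row wins.
Playing within two cells of an existing X lets the opponent win at once, so sensible play treats the cells i-2..i+2 around each X as dead. The player left with no safe cell loses, so this is a normal-play take-away game on strips of safe cells.
Placing X at cell i (0-indexed) of a strip of k safe cells leaves independent strips of sizes max(0, i-2) and max(0, k-i-3). Hence G(k) = mex{ G(max(0,i-2)) XOR G(max(0,k-i-3)) : 0 <= i < k }, with G(0) = 0.
G(1): splits (0,0):0^0=0 -> mex({0}) = 1
G(2): splits (0,0):0^0=0 -> mex({0}) = 1
G(3): splits (0,0):0^0=0 -> mex({0}) = 1
G(4): splits (0,1):0^1=1 (0,0):0^0=0 -> mex({0, 1}) = 2
G(5): splits (0,2):0^1=1 (0,1):0^1=1 (0,0):0^0=0 -> mex({0, 1}) = 2
G(6) = mex({1}) = 0
G(7) = mex({0, 1, 2}) = 3
G(8) = mex({0, 1, 2}) = 3
G(9) = mex({0, 2}) = 1
G(10) = mex({0, 2, 3}) = 1
G(11) = mex({0, 3}) = 1
G(12) = mex({1, 3}) = 0
G(13) = mex({0, 1, 2, 3}) = 4
G(14) = mex({0, 1, 2}) = 3
G(15) = mex({0, 1, 2}) = 3
G(16) = mex({0, 1, 2, 4}) = 3
G(17) = mex({0, 1, 3, 4}) = 2
G(18) = mex({0, 1, 3, 4}) = 2
G(19) = mex({0, 1, 3, 5}) = 2
G(20) = mex({0, 1, 2, 3, 5}) = 4
G(21) = mex({0, 1, 2, 3, 5}) = 4
G(22) = mex({1, 2, 6}) = 0
G(23) = mex({0, 1, 2, 3, 4, 6}) = 5
G(24) = mex({0, 1, 2, 3, 4}) = 5
G(25) = mex({0, 1, 3, 4, 7}) = 2
G(26) = mex({0, 1, 3, 4, 5, 7}) = 2
G(27) = mex({0, 1, 3, 5}) = 2
G(28) = mex({0, 1, 2, 5}) = 3
G(29) = mex({0, 1, 2, 4, 5, 6}) = 3
G(30) = mex({1, 2, 4, 6}) = 0
G(31) = mex({0, 1, 2, 3, 4, 6}) = 5
G(32) = mex({1, 2, 3, 4, 7}) = 0
G(33) = mex({0, 3, 7}) = 1
G(34) = mex({0, 2, 3, 5, 7}) = 1
Therefore G(34) = 1.

1


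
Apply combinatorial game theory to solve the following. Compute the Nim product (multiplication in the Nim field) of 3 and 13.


Nim multiplication is bilinear over XOR: (u XOR v) * w = (u*w) XOR (v*w).
So we split each operand into its bit components and XOR the pairwise Nim products.
3 = 1 + 2 (as XOR of powers of 2).
13 = 1 + 4 + 8 (as XOR of powers of 2).
Using the standard Nim-product table on single bits:
  2*2 = 3,   2*4 = 8,   2*8 = 12,
  4*4 = 6,   4*8 = 11,  8*8 = 13,
and  1*x = x (identity), k*l = l*k (commutative).
Pairwise Nim products:
  1 * 1 = 1
  1 * 4 = 4
  1 * 8 = 8
  2 * 1 = 2
  2 * 4 = 8
  2 * 8 = 12
XOR them: 1 XOR 4 XOR 8 XOR 2 XOR 8 XOR 12 = 11.
Result: 3 * 13 = 11 (in Nim).

11


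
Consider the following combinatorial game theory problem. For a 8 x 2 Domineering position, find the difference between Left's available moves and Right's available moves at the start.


Board is 8 x 2 (rows x cols).
Left (vertical) placements: (rows-1) * cols = 7 * 2 = 14
Right (horizontal) placements: rows * (cols-1) = 8 * 1 = 8
Advantage = Left - Right = 14 - 8 = 6

6


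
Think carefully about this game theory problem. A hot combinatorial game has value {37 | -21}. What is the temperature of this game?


The game is {37 | -21}, a switch {a | b} with numbers a > b.
Cooling {a | b} by t gives {a - t | b + t}, which stops being hot when a - t = b + t, i.e. at t = (a - b)/2. So the temperature of a switch is (a - b)/2.
Temperature = (Left option - Right option) / 2
= (37 - (-21)) / 2
= 58 / 2
= 29

29


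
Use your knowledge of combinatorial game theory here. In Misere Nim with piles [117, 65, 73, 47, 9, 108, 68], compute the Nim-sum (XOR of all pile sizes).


We need the XOR (exclusive or) of all pile sizes.
After XOR-ing pile 1 (size 117): 0 XOR 117 = 117
After XOR-ing pile 2 (size 65): 117 XOR 65 = 52
After XOR-ing pile 3 (size 73): 52 XOR 73 = 125
After XOR-ing pile 4 (size 47): 125 XOR 47 = 82
After XOR-ing pile 5 (size 9): 82 XOR 9 = 91
After XOR-ing pile 6 (size 108): 91 XOR 108 = 55
After XOR-ing pile 7 (size 68): 55 XOR 68 = 115
The Nim-value of this position is 115.

115


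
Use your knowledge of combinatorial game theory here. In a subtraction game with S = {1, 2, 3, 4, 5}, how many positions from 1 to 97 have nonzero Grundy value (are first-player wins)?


Subtraction set S = {1, 2, 3, 4, 5}, so G(n) = n mod 6.
G(n) = 0 when n is a multiple of 6.
Multiples of 6 in [1, 97]: 16
N-positions (nonzero Grundy) = 97 - 16 = 81

81


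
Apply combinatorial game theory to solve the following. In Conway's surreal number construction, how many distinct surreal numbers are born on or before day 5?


Day 0: {|} = 0 is born. Count = 1.
Day n: the number of surreal numbers born by day n is 2^(n+1) - 1.
By day 0: 2^1 - 1 = 1
By day 1: 2^2 - 1 = 3
By day 2: 2^3 - 1 = 7
By day 3: 2^4 - 1 = 15
By day 4: 2^5 - 1 = 31
By day 5: 2^6 - 1 = 63
By day 5: 63 surreal numbers.

63


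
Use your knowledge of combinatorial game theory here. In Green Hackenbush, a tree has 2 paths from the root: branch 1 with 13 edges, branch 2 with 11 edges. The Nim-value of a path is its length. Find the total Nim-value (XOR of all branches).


The tree has 2 branches from the ground vertex.
In Green Hackenbush, the Nim-value of a simple path of length k is k.
Branch 1: length 13, Nim-value = 13
Branch 2: length 11, Nim-value = 11
Total Nim-value = XOR of all branch values:
0 XOR 13 = 13
13 XOR 11 = 6
Nim-value of the tree = 6

6


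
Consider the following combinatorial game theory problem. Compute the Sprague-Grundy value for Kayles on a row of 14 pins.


Kayles: a move removes 1 or 2 adjacent pins from a contiguous row.
Removing pins from a row of k leaves two independent rows (a, b) with a + b = k - 1 (one pin) or a + b = k - 2 (two pins); an end removal gives a = 0.
By Sprague-Grundy, G(k) = mex{ G(a) XOR G(b) } over all these splits. G(0) = 0.
G(1): splits (0,0):0^0=0 -> mex({0}) = 1
G(2): splits (0,1):0^1=1 (0,0):0^0=0 -> mex({0, 1}) = 2
G(3): splits (0,2):0^2=2 (1,1):1^1=0 (0,1):0^1=1 -> mex({0, 1, 2}) = 3
G(4): splits (0,3):0^3=3 (1,2):1^2=3 (0,2):0^2=2 (1,1):1^1=0 -> mex({0, 2, 3}) = 1
G(5): splits (0,4):0^1=1 (1,3):1^3=2 (2,2):2^2=0 (0,3):0^3=3 (1,2):1^2=3 -> mex({0, 1, 2, 3}) = 4
G(6) = mex({0, 1, 2, 4}) = 3
G(7) = mex({0, 1, 3, 4, 5}) = 2
G(8) = mex({0, 2, 3, 5, 6}) = 1
G(9) = mex({0, 1, 2, 3, 6, 7}) = 4
G(10) = mex({0, 1, 3, 4, 5, 7}) = 2
G(11) = mex({0, 1, 2, 3, 4, 5}) = 6
G(12) = mex({0, 1, 2, 3, 5, 6, 7}) = 4
G(13) = mex({0, 2, 3, 4, 6, 7}) = 1
G(14) = mex({0, 1, 4, 5, 6, 7}) = 2
Therefore G(14) = 2.

2


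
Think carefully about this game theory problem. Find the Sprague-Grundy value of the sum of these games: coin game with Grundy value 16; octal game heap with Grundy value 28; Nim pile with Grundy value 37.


By the Sprague-Grundy theorem, the Grundy value of a sum of games is the XOR of individual Grundy values.
coin game: Grundy value = 16. Running XOR: 0 XOR 16 = 16
octal game heap: Grundy value = 28. Running XOR: 16 XOR 28 = 12
Nim pile: Grundy value = 37. Running XOR: 12 XOR 37 = 41
The combined Grundy value is 41.

41


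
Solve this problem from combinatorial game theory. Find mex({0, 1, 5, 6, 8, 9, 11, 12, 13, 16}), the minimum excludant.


Set = {0, 1, 5, 6, 8, 9, 11, 12, 13, 16}
0 is in the set.
1 is in the set.
2 is NOT in the set. This is the mex.
mex = 2

2


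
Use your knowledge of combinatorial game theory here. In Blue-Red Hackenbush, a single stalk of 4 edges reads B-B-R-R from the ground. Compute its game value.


Edges (from ground): B-B-R-R
By Berlekamp's sign-expansion rule, a Blue-Red Hackenbush stalk has the value of the surreal number whose sign sequence is the edge sequence with B -> + and R -> -.
Sign sequence: ++--
Trace the sign expansion in the surreal number tree, starting from 0:
Edge 1: B (sign +) -> bounds (0, +inf), value = 1
Edge 2: B (sign +) -> bounds (1, +inf), value = 2
Edge 3: R (sign -) -> bounds (1, 2), value = 3/2
Edge 4: R (sign -) -> bounds (1, 3/2), value = 5/4
Game value = 5/4

5/4


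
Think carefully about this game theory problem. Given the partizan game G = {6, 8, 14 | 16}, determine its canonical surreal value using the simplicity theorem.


Left options: {6, 8, 14}, max = 14
Right options: {16}, min = 16
All options are numbers and max(Left) < min(Right), so by the simplicity theorem the value is the simplest (earliest-born) number strictly between 14 and 16.
The only integer strictly between 14 and 16 is 15.
No non-integer in the interval can be simpler: if x is a non-integer in the interval, then floor(x) or ceil(x) also lies in the interval (the interval contains an integer), and both are proper prefixes of x's sign expansion, i.e. born earlier. So the game value is 15.
Game value = 15

15


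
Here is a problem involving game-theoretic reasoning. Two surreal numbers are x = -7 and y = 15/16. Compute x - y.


x = -7, y = 15/16
Converting to common denominator: 16
x = -112/16, y = 15/16
x - y = -7 - 15/16 = -127/16

-127/16


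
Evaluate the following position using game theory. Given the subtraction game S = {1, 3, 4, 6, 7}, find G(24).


The subtraction set is S = {1, 3, 4, 6, 7}.
G(k) = mex{ G(k - s) : s in S, s <= k }. We compute iteratively: G(0) = 0.
G(1) = mex({0}) = 1
G(2) = mex({1}) = 0
G(3) = mex({0}) = 1
G(4) = mex({0, 1}) = 2
G(5) = mex({0, 1, 2}) = 3
G(6) = mex({0, 1, 3}) = 2
G(7) = mex({0, 1, 2}) = 3
G(8) = mex({0, 1, 2, 3}) = 4
G(9) = mex({0, 1, 2, 3, 4}) = 5
G(10) = mex({1, 2, 3, 5}) = 0
G(11) = mex({0, 2, 3, 4}) = 1
G(12) = mex({1, 2, 3, 4, 5}) = 0
G(13) = mex({0, 2, 3, 5}) = 1
G(14) = mex({0, 1, 3, 4}) = 2
G(15) = mex({0, 1, 2, 4, 5}) = 3
G(16) = mex({0, 1, 3, 5}) = 2
Observe that G(10)..G(16) = 0, 1, 0, 1, 2, 3, 2 repeats G(0)..G(6) = 0, 1, 0, 1, 2, 3, 2.
For k >= max(S) = 7, G(k) is determined by the previous 7 values G(k-7)..G(k-1); a window of 7 consecutive values has recurred shifted by 10, so by induction G(k + 10) = G(k) for all k >= 0: the sequence is periodic from the start with period 10.
One period: G(0..9) = 0, 1, 0, 1, 2, 3, 2, 3, 4, 5.
24 mod 10 = 4, so G(24) = G(4) = 2.

2


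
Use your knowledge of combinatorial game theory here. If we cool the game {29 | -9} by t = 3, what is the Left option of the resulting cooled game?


Original game: {29 | -9} (a switch {a | b} with a > b).
Cooling by t (for t below the temperature (a - b)/2 = 19) taxes each move by t: {a | b} cooled by t is {a - t | b + t}.
Cooling amount: t = 3
Cooled Left option: 29 - 3 = 26
Cooled Right option: -9 + 3 = -6
Cooled game: {26 | -6}
Left option = 26

26


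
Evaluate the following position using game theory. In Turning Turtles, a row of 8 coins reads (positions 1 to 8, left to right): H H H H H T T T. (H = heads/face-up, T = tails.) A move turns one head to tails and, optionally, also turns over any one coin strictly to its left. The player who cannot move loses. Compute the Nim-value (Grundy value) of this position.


Coins: H H H H H T T T
Key fact: a single head at position k behaves exactly like a Nim heap of size k (turning it to T and optionally flipping a coin at j < k corresponds to moving the heap from k to j, or to 0), and heads combine as a disjunctive sum (two heads at the same place would cancel, matching j XOR j = 0). So the Nim-value is the XOR of the 1-indexed positions of the heads.
Face-up positions (1-indexed): [1, 2, 3, 4, 5]
XOR 0 with 1: 0 XOR 1 = 1
XOR 1 with 2: 1 XOR 2 = 3
XOR 3 with 3: 3 XOR 3 = 0
XOR 0 with 4: 0 XOR 4 = 4
XOR 4 with 5: 4 XOR 5 = 1
Nim-value = 1

1


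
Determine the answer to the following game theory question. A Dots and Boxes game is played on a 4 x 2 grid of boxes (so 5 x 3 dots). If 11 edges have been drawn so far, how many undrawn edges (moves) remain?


Grid: 4 x 2 boxes, i.e. 5 rows and 3 columns of dots.
Horizontal edges: (rows + 1) * cols = 5 * 2 = 10
Vertical edges: rows * (cols + 1) = 4 * 3 = 12
Total edges: 10 + 12 = 22
Edges drawn: 11
Remaining: 22 - 11 = 11

11


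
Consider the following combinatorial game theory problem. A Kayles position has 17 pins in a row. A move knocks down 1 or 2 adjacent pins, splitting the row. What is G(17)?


Kayles: a move removes 1 or 2 adjacent pins from a contiguous row.
Removing pins from a row of k leaves two independent rows (a, b) with a + b = k - 1 (one pin) or a + b = k - 2 (two pins); an end removal gives a = 0.
By Sprague-Grundy, G(k) = mex{ G(a) XOR G(b) } over all these splits. G(0) = 0.
G(1): splits (0,0):0^0=0 -> mex({0}) = 1
G(2): splits (0,1):0^1=1 (0,0):0^0=0 -> mex({0, 1}) = 2
G(3): splits (0,2):0^2=2 (1,1):1^1=0 (0,1):0^1=1 -> mex({0, 1, 2}) = 3
G(4): splits (0,3):0^3=3 (1,2):1^2=3 (0,2):0^2=2 (1,1):1^1=0 -> mex({0, 2, 3}) = 1
G(5): splits (0,4):0^1=1 (1,3):1^3=2 (2,2):2^2=0 (0,3):0^3=3 (1,2):1^2=3 -> mex({0, 1, 2, 3}) = 4
G(6) = mex({0, 1, 2, 4}) = 3
G(7) = mex({0, 1, 3, 4, 5}) = 2
G(8) = mex({0, 2, 3, 5, 6}) = 1
G(9) = mex({0, 1, 2, 3, 6, 7}) = 4
G(10) = mex({0, 1, 3, 4, 5, 7}) = 2
G(11) = mex({0, 1, 2, 3, 4, 5}) = 6
G(12) = mex({0, 1, 2, 3, 5, 6, 7}) = 4
G(13) = mex({0, 2, 3, 4, 6, 7}) = 1
G(14) = mex({0, 1, 4, 5, 6, 7}) = 2
G(15) = mex({0, 1, 2, 3, 4, 5, 6}) = 7
G(16) = mex({0, 2, 3, 5, 6, 7}) = 1
G(17) = mex({0, 1, 2, 3, 5, 6, 7}) = 4
Therefore G(17) = 4.

4


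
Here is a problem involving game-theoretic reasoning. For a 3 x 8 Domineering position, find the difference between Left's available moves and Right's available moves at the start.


Board is 3 x 8 (rows x cols).
Left (vertical) placements: (rows-1) * cols = 2 * 8 = 16
Right (horizontal) placements: rows * (cols-1) = 3 * 7 = 21
Advantage = Left - Right = 16 - 21 = -5

-5


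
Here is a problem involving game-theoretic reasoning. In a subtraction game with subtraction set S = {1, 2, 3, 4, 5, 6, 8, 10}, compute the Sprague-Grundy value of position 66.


The subtraction set is S = {1, 2, 3, 4, 5, 6, 8, 10}.
G(k) = mex{ G(k - s) : s in S, s <= k }. We compute iteratively: G(0) = 0.
G(1) = mex({0}) = 1
G(2) = mex({0, 1}) = 2
G(3) = mex({0, 1, 2}) = 3
G(4) = mex({0, 1, 2, 3}) = 4
G(5) = mex({0, 1, 2, 3, 4}) = 5
G(6) = mex({0, 1, 2, 3, 4, 5}) = 6
G(7) = mex({1, 2, 3, 4, 5, 6}) = 0
G(8) = mex({0, 2, 3, 4, 5, 6}) = 1
G(9) = mex({0, 1, 3, 4, 5, 6}) = 2
G(10) = mex({0, 1, 2, 4, 5, 6}) = 3
G(11) = mex({0, 1, 2, 3, 5, 6}) = 4
G(12) = mex({0, 1, 2, 3, 4, 6}) = 5
G(13) = mex({0, 1, 2, 3, 4, 5}) = 6
G(14) = mex({1, 2, 3, 4, 5, 6}) = 0
G(15) = mex({0, 2, 3, 4, 5, 6}) = 1
G(16) = mex({0, 1, 3, 4, 5, 6}) = 2
Observe that G(7)..G(16) = 0, 1, 2, 3, 4, 5, 6, 0, 1, 2 repeats G(0)..G(9) = 0, 1, 2, 3, 4, 5, 6, 0, 1, 2.
For k >= max(S) = 10, G(k) is determined by the previous 10 values G(k-10)..G(k-1); a window of 10 consecutive values has recurred shifted by 7, so by induction G(k + 7) = G(k) for all k >= 0: the sequence is periodic from the start with period 7.
One period: G(0..6) = 0, 1, 2, 3, 4, 5, 6.
66 mod 7 = 3, so G(66) = G(3) = 3.

3


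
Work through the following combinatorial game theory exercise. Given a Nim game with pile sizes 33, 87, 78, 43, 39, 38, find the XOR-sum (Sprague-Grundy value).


We need the XOR (exclusive or) of all pile sizes.
After XOR-ing pile 1 (size 33): 0 XOR 33 = 33
After XOR-ing pile 2 (size 87): 33 XOR 87 = 118
After XOR-ing pile 3 (size 78): 118 XOR 78 = 56
After XOR-ing pile 4 (size 43): 56 XOR 43 = 19
After XOR-ing pile 5 (size 39): 19 XOR 39 = 52
After XOR-ing pile 6 (size 38): 52 XOR 38 = 18
The Nim-value of this position is 18.

18


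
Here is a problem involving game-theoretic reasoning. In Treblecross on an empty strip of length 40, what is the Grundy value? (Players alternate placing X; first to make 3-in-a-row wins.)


Treblecross: place X on empty cells; 3-in-a-row wins.
Playing within two cells of an existing X lets the opponent win at once, so sensible play treats the cells i-2..i+2 around each X as dead. The player left with no safe cell loses, so this is a normal-play take-away game on strips of safe cells.
Placing X at cell i (0-indexed) of a strip of k safe cells leaves independent strips of sizes max(0, i-2) and max(0, k-i-3). Hence G(k) = mex{ G(max(0,i-2)) XOR G(max(0,k-i-3)) : 0 <= i < k }, with G(0) = 0.
G(1): splits (0,0):0^0=0 -> mex({0}) = 1
G(2): splits (0,0):0^0=0 -> mex({0}) = 1
G(3): splits (0,0):0^0=0 -> mex({0}) = 1
G(4): splits (0,1):0^1=1 (0,0):0^0=0 -> mex({0, 1}) = 2
G(5): splits (0,2):0^1=1 (0,1):0^1=1 (0,0):0^0=0 -> mex({0, 1}) = 2
G(6) = mex({1}) = 0
G(7) = mex({0, 1, 2}) = 3
G(8) = mex({0, 1, 2}) = 3
G(9) = mex({0, 2}) = 1
G(10) = mex({0, 2, 3}) = 1
G(11) = mex({0, 3}) = 1
G(12) = mex({1, 3}) = 0
G(13) = mex({0, 1, 2, 3}) = 4
G(14) = mex({0, 1, 2}) = 3
G(15) = mex({0, 1, 2}) = 3
G(16) = mex({0, 1, 2, 4}) = 3
G(17) = mex({0, 1, 3, 4}) = 2
G(18) = mex({0, 1, 3, 4}) = 2
G(19) = mex({0, 1, 3, 5}) = 2
G(20) = mex({0, 1, 2, 3, 5}) = 4
G(21) = mex({0, 1, 2, 3, 5}) = 4
G(22) = mex({1, 2, 6}) = 0
G(23) = mex({0, 1, 2, 3, 4, 6}) = 5
G(24) = mex({0, 1, 2, 3, 4}) = 5
G(25) = mex({0, 1, 3, 4, 7}) = 2
G(26) = mex({0, 1, 3, 4, 5, 7}) = 2
G(27) = mex({0, 1, 3, 5}) = 2
G(28) = mex({0, 1, 2, 5}) = 3
G(29) = mex({0, 1, 2, 4, 5, 6}) = 3
G(30) = mex({1, 2, 4, 6}) = 0
G(31) = mex({0, 1, 2, 3, 4, 6}) = 5
G(32) = mex({1, 2, 3, 4, 7}) = 0
G(33) = mex({0, 3, 7}) = 1
G(34) = mex({0, 2, 3, 5, 7}) = 1
G(35) = mex({0, 2, 3, 5, 6}) = 1
G(36) = mex({0, 1, 2, 5, 6}) = 3
G(37) = mex({0, 1, 2, 4, 5, 6}) = 3
G(38) = mex({0, 1, 2, 4}) = 3
G(39) = mex({0, 1, 2, 3, 4, 7}) = 5
G(40) = mex({0, 1, 2, 3, 4, 5, 7}) = 6
Therefore G(40) = 6.

6


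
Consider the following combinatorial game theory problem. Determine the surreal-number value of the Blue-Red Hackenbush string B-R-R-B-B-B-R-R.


Edges (from ground): B-R-R-B-B-B-R-R
By Berlekamp's sign-expansion rule, a Blue-Red Hackenbush stalk has the value of the surreal number whose sign sequence is the edge sequence with B -> + and R -> -.
Sign sequence: +--+++--
Trace the sign expansion in the surreal number tree, starting from 0:
Edge 1: B (sign +) -> bounds (0, +inf), value = 1
Edge 2: R (sign -) -> bounds (0, 1), value = 1/2
Edge 3: R (sign -) -> bounds (0, 1/2), value = 1/4
Edge 4: B (sign +) -> bounds (1/4, 1/2), value = 3/8
Edge 5: B (sign +) -> bounds (3/8, 1/2), value = 7/16
Edge 6: B (sign +) -> bounds (7/16, 1/2), value = 15/32
Edge 7: R (sign -) -> bounds (7/16, 15/32), value = 29/64
Edge 8: R (sign -) -> bounds (7/16, 29/64), value = 57/128
Game value = 57/128

57/128


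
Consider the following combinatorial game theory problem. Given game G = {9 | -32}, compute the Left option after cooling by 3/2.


Original game: {9 | -32} (a switch {a | b} with a > b).
Cooling by t (for t below the temperature (a - b)/2 = 41/2) taxes each move by t: {a | b} cooled by t is {a - t | b + t}.
Cooling amount: t = 3/2
Cooled Left option: 9 - 3/2 = 15/2
Cooled Right option: -32 + 3/2 = -61/2
Cooled game: {15/2 | -61/2}
Left option = 15/2

15/2


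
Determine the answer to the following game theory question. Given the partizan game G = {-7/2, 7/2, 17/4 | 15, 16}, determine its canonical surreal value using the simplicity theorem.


Left options: {-7/2, 7/2, 17/4}, max = 17/4
Right options: {15, 16}, min = 15
All options are numbers and max(Left) < min(Right), so by the simplicity theorem the value is the simplest (earliest-born) number strictly between 17/4 and 15.
Integers 5 through 14 all lie strictly between 17/4 and 15.
Among integers, the simplest (lowest birthday = smallest |n|; 0 is born on day 0, +-n on day n) is 5.
No non-integer in the interval can be simpler: if x is a non-integer in the interval, then floor(x) or ceil(x) also lies in the interval (the interval contains an integer), and both are proper prefixes of x's sign expansion, i.e. born earlier. So the game value is 5.
Game value = 5

5


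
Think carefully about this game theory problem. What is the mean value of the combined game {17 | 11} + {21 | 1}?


G1 = {17 | 11}, G2 = {21 | 1}
Each is a switch {a | b} with numbers a > b; its mean value is (a + b)/2, and mean value is additive over game sums: m(G1 + G2) = m(G1) + m(G2).
Mean of G1 = (17 + (11))/2 = 28/2 = 14
Mean of G2 = (21 + (1))/2 = 22/2 = 11
Mean of G1 + G2 = 14 + 11 = 25

25


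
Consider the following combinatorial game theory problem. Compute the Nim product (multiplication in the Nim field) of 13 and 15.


Nim multiplication is bilinear over XOR: (u XOR v) * w = (u*w) XOR (v*w).
So we split each operand into its bit components and XOR the pairwise Nim products.
13 = 1 + 4 + 8 (as XOR of powers of 2).
15 = 1 + 2 + 4 + 8 (as XOR of powers of 2).
Using the standard Nim-product table on single bits:
  2*2 = 3,   2*4 = 8,   2*8 = 12,
  4*4 = 6,   4*8 = 11,  8*8 = 13,
and  1*x = x (identity), k*l = l*k (commutative).
Pairwise Nim products:
  1 * 1 = 1
  1 * 2 = 2
  1 * 4 = 4
  1 * 8 = 8
  4 * 1 = 4
  4 * 2 = 8
  4 * 4 = 6
  4 * 8 = 11
  8 * 1 = 8
  8 * 2 = 12
  8 * 4 = 11
  8 * 8 = 13
XOR them: 1 XOR 2 XOR 4 XOR 8 XOR 4 XOR 8 XOR 6 XOR 11 XOR 8 XOR 12 XOR 11 XOR 13 = 12.
Result: 13 * 15 = 12 (in Nim).

12


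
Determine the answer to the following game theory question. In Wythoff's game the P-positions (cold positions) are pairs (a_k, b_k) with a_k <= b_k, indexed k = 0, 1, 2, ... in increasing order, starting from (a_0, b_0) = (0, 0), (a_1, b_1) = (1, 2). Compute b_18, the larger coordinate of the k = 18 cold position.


By Wythoff's theorem, a_k = floor(k * phi) and b_k = floor(k * phi^2) = a_k + k, where phi = (1 + sqrt(5))/2 is the golden ratio.
phi = (1 + sqrt(5))/2 = 1.618034
phi^2 = phi + 1 = 2.618034
k = 18
k * phi^2 = 18 * 2.618034 = 47.124612
b_18 = floor(k * phi^2) = 47 (check: a_18 + k = 29 + 18 = 47)

47


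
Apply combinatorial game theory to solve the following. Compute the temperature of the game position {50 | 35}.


The game is {50 | 35}, a switch {a | b} with numbers a > b.
Cooling {a | b} by t gives {a - t | b + t}, which stops being hot when a - t = b + t, i.e. at t = (a - b)/2. So the temperature of a switch is (a - b)/2.
Temperature = (Left option - Right option) / 2
= (50 - (35)) / 2
= 15 / 2
= 15/2

15/2


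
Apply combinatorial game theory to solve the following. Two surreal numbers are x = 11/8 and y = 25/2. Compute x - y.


x = 11/8, y = 25/2
Converting to common denominator: 8
x = 11/8, y = 100/8
x - y = 11/8 - 25/2 = -89/8

-89/8


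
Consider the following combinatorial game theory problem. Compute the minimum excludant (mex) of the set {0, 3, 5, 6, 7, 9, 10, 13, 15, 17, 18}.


Set = {0, 3, 5, 6, 7, 9, 10, 13, 15, 17, 18}
0 is in the set.
1 is NOT in the set. This is the mex.
mex = 1

1


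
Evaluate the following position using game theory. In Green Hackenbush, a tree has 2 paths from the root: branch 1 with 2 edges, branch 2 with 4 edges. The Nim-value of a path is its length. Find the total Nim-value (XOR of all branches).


The tree has 2 branches from the ground vertex.
In Green Hackenbush, the Nim-value of a simple path of length k is k.
Branch 1: length 2, Nim-value = 2
Branch 2: length 4, Nim-value = 4
Total Nim-value = XOR of all branch values:
0 XOR 2 = 2
2 XOR 4 = 6
Nim-value of the tree = 6

6


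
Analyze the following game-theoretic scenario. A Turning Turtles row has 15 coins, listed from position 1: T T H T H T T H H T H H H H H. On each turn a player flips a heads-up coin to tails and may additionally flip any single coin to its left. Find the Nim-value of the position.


Coins: T T H T H T T H H T H H H H H
Key fact: a single head at position k behaves exactly like a Nim heap of size k (turning it to T and optionally flipping a coin at j < k corresponds to moving the heap from k to j, or to 0), and heads combine as a disjunctive sum (two heads at the same place would cancel, matching j XOR j = 0). So the Nim-value is the XOR of the 1-indexed positions of the heads.
Face-up positions (1-indexed): [3, 5, 8, 9, 11, 12, 13, 14, 15]
XOR 0 with 3: 0 XOR 3 = 3
XOR 3 with 5: 3 XOR 5 = 6
XOR 6 with 8: 6 XOR 8 = 14
XOR 14 with 9: 14 XOR 9 = 7
XOR 7 with 11: 7 XOR 11 = 12
XOR 12 with 12: 12 XOR 12 = 0
XOR 0 with 13: 0 XOR 13 = 13
XOR 13 with 14: 13 XOR 14 = 3
XOR 3 with 15: 3 XOR 15 = 12
Nim-value = 12

12


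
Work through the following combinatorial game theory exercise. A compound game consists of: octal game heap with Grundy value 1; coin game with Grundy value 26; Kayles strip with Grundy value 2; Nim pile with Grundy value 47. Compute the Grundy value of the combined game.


By the Sprague-Grundy theorem, the Grundy value of a sum of games is the XOR of individual Grundy values.
octal game heap: Grundy value = 1. Running XOR: 0 XOR 1 = 1
coin game: Grundy value = 26. Running XOR: 1 XOR 26 = 27
Kayles strip: Grundy value = 2. Running XOR: 27 XOR 2 = 25
Nim pile: Grundy value = 47. Running XOR: 25 XOR 47 = 54
The combined Grundy value is 54.

54


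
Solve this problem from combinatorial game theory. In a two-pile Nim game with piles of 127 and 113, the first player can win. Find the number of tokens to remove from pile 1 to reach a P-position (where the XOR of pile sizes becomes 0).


Piles: 127 and 113
Current XOR: 127 XOR 113 = 14 (non-zero, so this is an N-position).
To make the XOR zero, we need to find a move that balances the piles.
For pile 1 (size 127): target = 127 XOR 14 = 113
We reduce pile 1 from 127 to 113.
Tokens removed: 127 - 113 = 14
Verification: 113 XOR 113 = 0

14


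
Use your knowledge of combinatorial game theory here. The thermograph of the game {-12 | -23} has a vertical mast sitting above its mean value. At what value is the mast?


Game = {-12 | -23}, a switch {a | b} with numbers a > b.
Its thermograph has left wall a - t and right wall b + t, which meet at t = (a - b)/2, where both equal (a + b)/2. So the mast (mean value) is at (a + b)/2.
Mean = (-12 + (-23))/2 = -35/2 = -35/2

-35/2


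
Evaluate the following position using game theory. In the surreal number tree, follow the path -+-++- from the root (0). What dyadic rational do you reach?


Sign expansion: -+-++-
Rule: track bounds (lo, hi), initially (-inf, +inf). On '+', the current value becomes lo and we move to the simplest number in (value, hi): value + 1 if hi = +inf, otherwise the midpoint (value + hi)/2. On '-', the current value becomes hi and we move to value - 1 if lo = -inf, otherwise the midpoint (lo + value)/2.
Start at 0.
Step 1: sign = -, move left. Bounds: (-inf, 0). Value = -1
Step 2: sign = +, move right. Bounds: (-1, 0). Value = -1/2
Step 3: sign = -, move left. Bounds: (-1, -1/2). Value = -3/4
Step 4: sign = +, move right. Bounds: (-3/4, -1/2). Value = -5/8
Step 5: sign = +, move right. Bounds: (-5/8, -1/2). Value = -9/16
Step 6: sign = -, move left. Bounds: (-5/8, -9/16). Value = -19/32
The surreal number with sign expansion -+-++- is -19/32.

-19/32


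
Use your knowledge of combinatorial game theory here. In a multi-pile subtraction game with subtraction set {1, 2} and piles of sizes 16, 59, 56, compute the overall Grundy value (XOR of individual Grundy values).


Subtraction set: {1, 2}
For this subtraction set, G(n) = n mod 3 (period = max + 1 = 3).
Pile 1 (size 16): G(16) = 16 mod 3 = 1
Pile 2 (size 59): G(59) = 59 mod 3 = 2
Pile 3 (size 56): G(56) = 56 mod 3 = 2
Total Grundy value = XOR of all: 1 XOR 2 XOR 2 = 1

1


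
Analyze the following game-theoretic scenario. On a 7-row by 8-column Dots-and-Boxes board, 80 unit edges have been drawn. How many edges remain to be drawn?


Grid: 7 x 8 boxes, i.e. 8 rows and 9 columns of dots.
Horizontal edges: (rows + 1) * cols = 8 * 8 = 64
Vertical edges: rows * (cols + 1) = 7 * 9 = 63
Total edges: 64 + 63 = 127
Edges drawn: 80
Remaining: 127 - 80 = 47

47


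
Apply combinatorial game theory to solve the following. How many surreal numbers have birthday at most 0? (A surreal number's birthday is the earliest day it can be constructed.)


Day 0: {|} = 0 is born. Count = 1.
Day n: the number of surreal numbers born by day n is 2^(n+1) - 1.
By day 0: 2^1 - 1 = 1
By day 0: 1 surreal numbers.

1


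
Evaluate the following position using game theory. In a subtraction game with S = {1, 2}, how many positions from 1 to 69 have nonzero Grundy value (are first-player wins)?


Subtraction set S = {1, 2}, so G(n) = n mod 3.
G(n) = 0 when n is a multiple of 3.
Multiples of 3 in [1, 69]: 23
N-positions (nonzero Grundy) = 69 - 23 = 46

46


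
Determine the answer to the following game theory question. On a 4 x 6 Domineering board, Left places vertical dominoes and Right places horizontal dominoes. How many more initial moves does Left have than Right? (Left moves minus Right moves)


Board is 4 x 6 (rows x cols).
Left (vertical) placements: (rows-1) * cols = 3 * 6 = 18
Right (horizontal) placements: rows * (cols-1) = 4 * 5 = 20
Advantage = Left - Right = 18 - 20 = -2

-2


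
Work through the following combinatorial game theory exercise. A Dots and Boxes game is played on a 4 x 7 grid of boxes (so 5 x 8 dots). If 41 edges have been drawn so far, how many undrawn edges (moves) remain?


Grid: 4 x 7 boxes, i.e. 5 rows and 8 columns of dots.
Horizontal edges: (rows + 1) * cols = 5 * 7 = 35
Vertical edges: rows * (cols + 1) = 4 * 8 = 32
Total edges: 35 + 32 = 67
Edges drawn: 41
Remaining: 67 - 41 = 26

26


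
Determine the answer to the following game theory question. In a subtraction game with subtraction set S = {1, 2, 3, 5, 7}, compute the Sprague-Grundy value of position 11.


The subtraction set is S = {1, 2, 3, 5, 7}.
G(k) = mex{ G(k - s) : s in S, s <= k }. We compute iteratively: G(0) = 0.
G(1) = mex({0}) = 1
G(2) = mex({0, 1}) = 2
G(3) = mex({0, 1, 2}) = 3
G(4) = mex({1, 2, 3}) = 0
G(5) = mex({0, 2, 3}) = 1
G(6) = mex({0, 1, 3}) = 2
G(7) = mex({0, 1, 2}) = 3
G(8) = mex({1, 2, 3}) = 0
G(9) = mex({0, 2, 3}) = 1
G(10) = mex({0, 1, 3}) = 2
Observe that G(4)..G(10) = 0, 1, 2, 3, 0, 1, 2 repeats G(0)..G(6) = 0, 1, 2, 3, 0, 1, 2.
For k >= max(S) = 7, G(k) is determined by the previous 7 values G(k-7)..G(k-1); a window of 7 consecutive values has recurred shifted by 4, so by induction G(k + 4) = G(k) for all k >= 0: the sequence is periodic from the start with period 4.
One period: G(0..3) = 0, 1, 2, 3.
11 mod 4 = 3, so G(11) = G(3) = 3.

3


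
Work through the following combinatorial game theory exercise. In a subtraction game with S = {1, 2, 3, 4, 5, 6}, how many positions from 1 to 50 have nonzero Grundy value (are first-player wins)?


Subtraction set S = {1, 2, 3, 4, 5, 6}, so G(n) = n mod 7.
G(n) = 0 when n is a multiple of 7.
Multiples of 7 in [1, 50]: 7
N-positions (nonzero Grundy) = 50 - 7 = 43

43


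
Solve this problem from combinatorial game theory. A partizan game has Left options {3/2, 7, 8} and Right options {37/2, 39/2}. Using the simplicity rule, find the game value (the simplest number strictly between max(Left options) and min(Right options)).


Left options: {3/2, 7, 8}, max = 8
Right options: {37/2, 39/2}, min = 37/2
All options are numbers and max(Left) < min(Right), so by the simplicity theorem the value is the simplest (earliest-born) number strictly between 8 and 37/2.
Integers 9 through 18 all lie strictly between 8 and 37/2.
Among integers, the simplest (lowest birthday = smallest |n|; 0 is born on day 0, +-n on day n) is 9.
No non-integer in the interval can be simpler: if x is a non-integer in the interval, then floor(x) or ceil(x) also lies in the interval (the interval contains an integer), and both are proper prefixes of x's sign expansion, i.e. born earlier. So the game value is 9.
Game value = 9

9
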